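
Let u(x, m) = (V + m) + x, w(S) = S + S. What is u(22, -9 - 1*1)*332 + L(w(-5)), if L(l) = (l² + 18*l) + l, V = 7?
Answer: 6218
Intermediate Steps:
w(S) = 2*S
u(x, m) = 7 + m + x (u(x, m) = (7 + m) + x = 7 + m + x)
L(l) = l² + 19*l
u(22, -9 - 1*1)*332 + L(w(-5)) = (7 + (-9 - 1*1) + 22)*332 + (2*(-5))*(19 + 2*(-5)) = (7 + (-9 - 1) + 22)*332 - 10*(19 - 10) = (7 - 10 + 22)*332 - 10*9 = 19*332 - 90 = 6308 - 90 = 6218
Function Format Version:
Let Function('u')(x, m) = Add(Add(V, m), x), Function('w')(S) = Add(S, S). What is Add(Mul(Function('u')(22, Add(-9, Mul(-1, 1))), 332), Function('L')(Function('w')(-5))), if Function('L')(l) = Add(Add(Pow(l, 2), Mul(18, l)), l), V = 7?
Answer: 6218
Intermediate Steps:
Function('w')(S) = Mul(2, S)
Function('u')(x, m) = Add(7, m, x) (Function('u')(x, m) = Add(Add(7, m), x) = Add(7, m, x))
Function('L')(l) = Add(Pow(l, 2), Mul(19, l))
Add(Mul(Function('u')(22, Add(-9, Mul(-1, 1))), 332), Function('L')(Function('w')(-5))) = Add(Mul(Add(7, Add(-9, Mul(-1, 1)), 22), 332), Mul(Mul(2, -5), Add(19, Mul(2, -5)))) = Add(Mul(Add(7, Add(-9, -1), 22), 332), Mul(-10, Add(19, -10))) = Add(Mul(Add(7, -10, 22), 332), Mul(-10, 9)) = Add(Mul(19, 332), -90) = Add(6308, -90) = 6218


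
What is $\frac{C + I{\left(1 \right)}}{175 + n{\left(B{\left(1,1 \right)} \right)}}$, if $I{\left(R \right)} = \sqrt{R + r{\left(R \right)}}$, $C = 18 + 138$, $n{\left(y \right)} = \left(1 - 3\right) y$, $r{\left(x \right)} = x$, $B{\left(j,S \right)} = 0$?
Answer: $\frac{156}{175} + \frac{\sqrt{2}}{175} \approx 0.89951$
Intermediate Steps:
$n{\left(y \right)} = - 2 y$
$C = 156$
$I{\left(R \right)} = \sqrt{2} \sqrt{R}$ ($I{\left(R \right)} = \sqrt{R + R} = \sqrt{2 R} = \sqrt{2} \sqrt{R}$)
$\frac{C + I{\left(1 \right)}}{175 + n{\left(B{\left(1,1 \right)} \right)}} = \frac{156 + \sqrt{2} \sqrt{1}}{175 - 0} = \frac{156 + \sqrt{2} \cdot 1}{175 + 0} = \frac{156 + \sqrt{2}}{175} = \left(156 + \sqrt{2}\right) \frac{1}{175} = \frac{156}{175} + \frac{\sqrt{2}}{175}$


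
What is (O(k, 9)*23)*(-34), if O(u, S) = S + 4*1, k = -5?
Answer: -10166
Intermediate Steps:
O(u, S) = 4 + S (O(u, S) = S + 4 = 4 + S)
(O(k, 9)*23)*(-34) = ((4 + 9)*23)*(-34) = (13*23)*(-34) = 299*(-34) = -10166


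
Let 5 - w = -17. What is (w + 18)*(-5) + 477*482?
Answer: 229714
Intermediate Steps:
w = 22 (w = 5 - 1*(-17) = 5 + 17 = 22)
(w + 18)*(-5) + 477*482 = (22 + 18)*(-5) + 477*482 = 40*(-5) + 229914 = -200 + 229914 = 229714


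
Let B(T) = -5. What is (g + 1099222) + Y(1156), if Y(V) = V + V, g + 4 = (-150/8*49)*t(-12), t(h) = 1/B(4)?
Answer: 4406855/4 ≈ 1.1017e+6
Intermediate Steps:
t(h) = -⅕ (t(h) = 1/(-5) = -⅕)
g = 719/4 (g = -4 + (-150/8*49)*(-⅕) = -4 + (-150*⅛*49)*(-⅕) = -4 - 75/4*49*(-⅕) = -4 - 3675/4*(-⅕) = -4 + 735/4 = 719/4 ≈ 179.75)
Y(V) = 2*V
(g + 1099222) + Y(1156) = (719/4 + 1099222) + 2*1156 = 4397607/4 + 2312 = 4406855/4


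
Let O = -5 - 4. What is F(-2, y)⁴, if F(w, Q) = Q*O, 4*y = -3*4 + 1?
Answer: 96059601/256 ≈ 3.7523e+5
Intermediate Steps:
O = -9
y = -11/4 (y = (-3*4 + 1)/4 = (-12 + 1)/4 = (¼)*(-11) = -11/4 ≈ -2.7500)
F(w, Q) = -9*Q (F(w, Q) = Q*(-9) = -9*Q)
F(-2, y)⁴ = (-9*(-11/4))⁴ = (99/4)⁴ = 96059601/256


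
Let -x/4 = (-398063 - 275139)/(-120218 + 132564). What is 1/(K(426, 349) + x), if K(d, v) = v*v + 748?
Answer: 6173/757841381 ≈ 8.1455e-6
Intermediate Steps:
K(d, v) = 748 + v² (K(d, v) = v² + 748 = 748 + v²)
x = 1346404/6173 (x = -4*(-398063 - 275139)/(-120218 + 132564) = -(-2692808)/12346 = -4*(-336601/6173) = 1346404/6173 ≈ 218.11)
1/(K(426, 349) + x) = 1/((748 + 349²) + 1346404/6173) = 1/((748 + 121801) + 1346404/6173) = 1/(122549 + 1346404/6173) = 1/(757841381/6173) = 6173/757841381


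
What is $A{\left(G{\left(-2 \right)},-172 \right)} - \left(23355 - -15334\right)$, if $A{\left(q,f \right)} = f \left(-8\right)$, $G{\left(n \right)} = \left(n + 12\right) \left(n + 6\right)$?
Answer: $-37313$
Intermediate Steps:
$G{\left(n \right)} = \left(6 + n\right) \left(12 + n\right)$ ($G{\left(n \right)} = \left(12 + n\right) \left(6 + n\right) = \left(6 + n\right) \left(12 + n\right)$)
$A{\left(q,f \right)} = - 8 f$
$A{\left(G{\left(-2 \right)},-172 \right)} - \left(23355 - -15334\right) = \left(-8\right) \left(-172\right) - \left(23355 - -15334\right) = 1376 - \left(23355 + 15334\right) = 1376 - 38689 = -37313$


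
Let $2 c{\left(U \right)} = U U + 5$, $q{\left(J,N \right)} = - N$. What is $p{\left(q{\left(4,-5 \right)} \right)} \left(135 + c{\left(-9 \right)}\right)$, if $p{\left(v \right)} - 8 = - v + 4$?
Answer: $1246$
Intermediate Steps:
$c{\left(U \right)} = \frac{5}{2} + \frac{U^{2}}{2}$ ($c{\left(U \right)} = \frac{U U + 5}{2} = \frac{U^{2} + 5}{2} = \frac{5 + U^{2}}{2} = \frac{5}{2} + \frac{U^{2}}{2}$)
$p{\left(v \right)} = 12 - v$ ($p{\left(v \right)} = 8 - \left(-4 + v\right) = 12 - v$)
$p{\left(q{\left(4,-5 \right)} \right)} \left(135 + c{\left(-9 \right)}\right) = \left(12 - \left(-1\right) \left(-5\right)\right) \left(135 + \left(\frac{5}{2} + \frac{\left(-9\right)^{2}}{2}\right)\right) = \left(12 - 5\right) \left(135 + \left(\frac{5}{2} + \frac{1}{2} \cdot 81\right)\right) = \left(12 - 5\right) \left(135 + \left(\frac{5}{2} + \frac{81}{2}\right)\right) = 7 \left(135 + 43\right) = 7 \cdot 178 = 1246$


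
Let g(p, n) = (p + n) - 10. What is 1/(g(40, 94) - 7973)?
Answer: -1/7849 ≈ -0.00012740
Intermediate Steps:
g(p, n) = -10 + n + p (g(p, n) = (n + p) - 10 = -10 + n + p)
1/(g(40, 94) - 7973) = 1/((-10 + 94 + 40) - 7973) = 1/(124 - 7973) = 1/(-7849) = -1/7849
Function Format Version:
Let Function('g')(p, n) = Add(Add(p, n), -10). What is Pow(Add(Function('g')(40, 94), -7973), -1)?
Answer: Rational(-1, 7849) ≈ -0.00012740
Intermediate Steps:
Function('g')(p, n) = Add(-10, n, p) (Function('g')(p, n) = Add(Add(n, p), -10) = Add(-10, n, p))
Pow(Add(Function('g')(40, 94), -7973), -1) = Pow(Add(Add(-10, 94, 40), -7973), -1) = Pow(Add(124, -7973), -1) = Pow(-7849, -1) = Rational(-1, 7849)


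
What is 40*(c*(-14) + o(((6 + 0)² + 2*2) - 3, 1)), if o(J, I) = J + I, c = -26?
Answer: 16080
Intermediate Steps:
o(J, I) = I + J
40*(c*(-14) + o(((6 + 0)² + 2*2) - 3, 1)) = 40*(-26*(-14) + (1 + (((6 + 0)² + 2*2) - 3))) = 40*(364 + (1 + ((6² + 4) - 3))) = 40*(364 + (1 + ((36 + 4) - 3))) = 40*(364 + (1 + (40 - 3))) = 40*(364 + (1 + 37)) = 40*(364 + 38) = 40*402 = 16080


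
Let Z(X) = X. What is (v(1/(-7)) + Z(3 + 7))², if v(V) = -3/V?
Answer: 961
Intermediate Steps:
(v(1/(-7)) + Z(3 + 7))² = (-3/(1/(-7)) + (3 + 7))² = (-3/(-⅐) + 10)² = (-3*(-7) + 10)² = (21 + 10)² = 31² = 961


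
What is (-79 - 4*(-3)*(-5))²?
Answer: 19321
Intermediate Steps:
(-79 - 4*(-3)*(-5))² = (-79 + 12*(-5))² = (-79 - 60)² = (-139)² = 19321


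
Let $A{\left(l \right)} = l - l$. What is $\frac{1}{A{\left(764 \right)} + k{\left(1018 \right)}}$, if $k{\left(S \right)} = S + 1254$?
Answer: $\frac{1}{2272} \approx 0.00044014$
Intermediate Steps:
$k{\left(S \right)} = 1254 + S$
$A{\left(l \right)} = 0$
$\frac{1}{A{\left(764 \right)} + k{\left(1018 \right)}} = \frac{1}{0 + \left(1254 + 1018\right)} = \frac{1}{0 + 2272} = \frac{1}{2272}$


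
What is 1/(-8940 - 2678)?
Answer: -1/11618 ≈ -8.6073e-5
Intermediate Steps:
1/(-8940 - 2678) = 1/(-11618) = -1/11618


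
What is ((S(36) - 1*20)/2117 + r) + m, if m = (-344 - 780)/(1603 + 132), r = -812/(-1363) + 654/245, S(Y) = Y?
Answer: 22203377558/8458907485 ≈ 2.6249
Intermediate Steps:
r = 37598/11515 (r = -812*(-1/1363) + 654*(1/245) = 28/47 + 654/245 = 37598/11515 ≈ 3.2651)
m = -1124/1735 ≈ -0.64784
((S(36) - 1*20)/2117 + r) + m = ((36 - 1*20)/2117 + 37598/11515) - 1124/1735 = ((36 - 20)*(1/2117) + 37598/11515) - 1124/1735 = (16*(1/2117) + 37598/11515) - 1124/1735 = (16/2117 + 37598/11515) - 1124/1735 = 79779206/24377255 - 1124/1735 = 22203377558/8458907485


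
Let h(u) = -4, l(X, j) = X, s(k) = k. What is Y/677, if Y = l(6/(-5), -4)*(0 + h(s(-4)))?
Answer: 24/3385 ≈ 0.0070901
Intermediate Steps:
Y = 24/5 (Y = (6/(-5))*(0 - 4) = (6*(-⅕))*(-4) = -6/5*(-4) = 24/5 ≈ 4.8000)
Y/677 = (24/5)/677 = (24/5)*(1/677) = 24/3385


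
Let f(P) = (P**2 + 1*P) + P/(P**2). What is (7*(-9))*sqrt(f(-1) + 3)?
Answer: -63*sqrt(2) ≈ -89.095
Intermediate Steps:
f(P) = P + 1/P + P**2 (f(P) = (P**2 + P) + P/P**2 = (P + P**2) + 1/P = P + 1/P + P**2)
(7*(-9))*sqrt(f(-1) + 3) = (7*(-9))*sqrt((-1 + 1/(-1) + (-1)**2) + 3) = -63*sqrt((-1 - 1 + 1) + 3) = -63*sqrt(-1 + 3) = -63*sqrt(2)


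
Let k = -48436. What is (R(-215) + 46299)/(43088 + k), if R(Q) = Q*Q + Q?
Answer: -13187/764 ≈ -17.260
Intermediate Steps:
R(Q) = Q + Q² (R(Q) = Q² + Q = Q + Q²)
(R(-215) + 46299)/(43088 + k) = (-215*(1 - 215) + 46299)/(43088 - 48436) = (-215*(-214) + 46299)/(-5348) = (46010 + 46299)*(-1/5348) = 92309*(-1/5348) = -13187/764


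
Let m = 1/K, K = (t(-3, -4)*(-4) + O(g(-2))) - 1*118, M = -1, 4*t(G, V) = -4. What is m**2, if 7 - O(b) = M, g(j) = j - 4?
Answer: 1/11236 ≈ 8.9000e-5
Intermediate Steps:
t(G, V) = -1 (t(G, V) = (1/4)*(-4) = -1)
g(j) = -4 + j
O(b) = 8 (O(b) = 7 - 1*(-1) = 7 + 1 = 8)
K = -106 (K = (-1*(-4) + 8) - 1*118 = (4 + 8) - 118 = 12 - 118 = -106)
m = -1/106 (m = 1/(-106) = -1/106 ≈ -0.0094340)
m**2 = (-1/106)**2 = 1/11236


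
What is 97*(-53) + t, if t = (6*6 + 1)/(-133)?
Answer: -683790/133 ≈ -5141.3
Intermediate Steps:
t = -37/133 (t = (36 + 1)*(-1/133) = 37*(-1/133) = -37/133 ≈ -0.27820)
97*(-53) + t = 97*(-53) - 37/133 = -5141 - 37/133 = -683790/133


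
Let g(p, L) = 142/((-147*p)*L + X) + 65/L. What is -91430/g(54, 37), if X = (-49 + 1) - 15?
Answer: -993794087790/19089731 ≈ -52059.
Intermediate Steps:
X = -63 (X = -48 - 15 = -63)
g(p, L) = 65/L + 142/(-63 - 147*L*p) (g(p, L) = 142/((-147*p)*L - 63) + 65/L = 142/(-147*L*p - 63) + 65/L = 142/(-63 - 147*L*p) + 65/L = 65/L + 142/(-63 - 147*L*p))
-91430/g(54, 37) = -91430*777*(3 + 7*37*54)/(4095 - 142*37 + 9555*37*54) = -91430*777*(3 + 13986)/(4095 - 5254 + 19090890) = -91430/((1/21)*(1/37)*19089731/13989) = -91430/((1/21)*(1/37)*(1/13989)*19089731) = -91430/19089731/10869453 = -91430*10869453/19089731 = -993794087790/19089731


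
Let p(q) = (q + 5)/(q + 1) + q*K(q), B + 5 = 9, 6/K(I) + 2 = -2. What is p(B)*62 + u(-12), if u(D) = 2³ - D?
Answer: -1202/5 ≈ -240.40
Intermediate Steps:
K(I) = -3/2 (K(I) = 6/(-2 - 2) = 6/(-4) = 6*(-¼) = -3/2)
B = 4 (B = -5 + 9 = 4)
u(D) = 8 - D
p(q) = -3*q/2 + (5 + q)/(1 + q) (p(q) = (q + 5)/(q + 1) + q*(-3/2) = (5 + q)/(1 + q) - 3*q/2 = -3*q/2 + (5 + q)/(1 + q))
p(B)*62 + u(-12) = ((10 - 1*4 - 3*4²)/(2*(1 + 4)))*62 + (8 - 1*(-12)) = ((½)*(10 - 4 - 3*16)/5)*62 + (8 + 12) = ((½)*(⅕)*(10 - 4 - 48))*62 + 20 = ((½)*(⅕)*(-42))*62 + 20 = -21/5*62 + 20 = -1302/5 + 20 = -1202/5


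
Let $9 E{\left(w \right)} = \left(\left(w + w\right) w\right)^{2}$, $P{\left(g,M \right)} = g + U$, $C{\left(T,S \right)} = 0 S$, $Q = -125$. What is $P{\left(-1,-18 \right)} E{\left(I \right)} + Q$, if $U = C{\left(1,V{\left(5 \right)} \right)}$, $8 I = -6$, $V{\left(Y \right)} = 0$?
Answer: $- \frac{8009}{64} \approx -125.14$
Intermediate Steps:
$I = - \frac{3}{4}$ ($I = \frac{1}{8} \left(-6\right) = - \frac{3}{4} \approx -0.75$)
$C{\left(T,S \right)} = 0$
$U = 0$
$P{\left(g,M \right)} = g$ ($P{\left(g,M \right)} = g + 0 = g$)
$E{\left(w \right)} = \frac{4 w^{4}}{9}$ ($E{\left(w \right)} = \frac{\left(\left(w + w\right) w\right)^{2}}{9} = \frac{\left(2 w w\right)^{2}}{9} = \frac{\left(2 w^{2}\right)^{2}}{9} = \frac{4 w^{4}}{9}$)
$P{\left(-1,-18 \right)} E{\left(I \right)} + Q = - \frac{4 \left(- \frac{3}{4}\right)^{4}}{9} - 125 = - \frac{4 \cdot 81}{9 \cdot 256} - 125 = \left(-1\right) \frac{9}{64} - 125 = - \frac{9}{64} - 125 = - \frac{8009}{64}$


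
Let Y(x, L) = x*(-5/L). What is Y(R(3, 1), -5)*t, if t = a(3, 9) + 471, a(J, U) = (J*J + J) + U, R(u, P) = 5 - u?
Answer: 984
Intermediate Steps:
Y(x, L) = -5*x/L
a(J, U) = J + U + J² (a(J, U) = (J² + J) + U = (J + J²) + U = J + U + J²)
t = 492 (t = (3 + 9 + 3²) + 471 = (3 + 9 + 9) + 471 = 21 + 471 = 492)
Y(R(3, 1), -5)*t = -5*(5 - 1*3)/(-5)*492 = -5*(5 - 3)*(-⅕)*492 = -5*2*(-⅕)*492 = 2*492 = 984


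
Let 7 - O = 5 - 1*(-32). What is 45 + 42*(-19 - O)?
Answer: 507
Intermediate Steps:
O = -30 (O = 7 - (5 - 1*(-32)) = 7 - (5 + 32) = 7 - 1*37 = 7 - 37 = -30)
45 + 42*(-19 - O) = 45 + 42*(-19 - 1*(-30)) = 45 + 42*(-19 + 30) = 45 + 42*11 = 45 + 462 = 507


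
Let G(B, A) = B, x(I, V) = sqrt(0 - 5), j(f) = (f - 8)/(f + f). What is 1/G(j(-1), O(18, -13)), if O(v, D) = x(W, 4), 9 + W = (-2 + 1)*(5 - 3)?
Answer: 2/9 ≈ 0.22222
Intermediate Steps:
j(f) = (-8 + f)/(2*f) (j(f) = (-8 + f)/((2*f)) = (-8 + f)*(1/(2*f)) = (-8 + f)/(2*f))
W = -11 (W = -9 + (-2 + 1)*(5 - 3) = -9 - 1*2 = -9 - 2 = -11)
x(I, V) = I*sqrt(5) (x(I, V) = sqrt(-5) = I*sqrt(5))
O(v, D) = I*sqrt(5)
1/G(j(-1), O(18, -13)) = 1/((1/2)*(-8 - 1)/(-1)) = 1/((1/2)*(-1)*(-9)) = 1/(9/2) = 2/9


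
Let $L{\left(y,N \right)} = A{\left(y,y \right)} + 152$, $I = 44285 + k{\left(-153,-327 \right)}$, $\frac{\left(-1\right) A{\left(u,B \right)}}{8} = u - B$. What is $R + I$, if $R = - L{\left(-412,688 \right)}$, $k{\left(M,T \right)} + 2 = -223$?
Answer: $43908$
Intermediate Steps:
$k{\left(M,T \right)} = -225$ ($k{\left(M,T \right)} = -2 - 223 = -225$)
$A{\left(u,B \right)} = - 8 u + 8 B$ ($A{\left(u,B \right)} = - 8 \left(u - B\right) = - 8 u + 8 B$)
$I = 44060$ ($I = 44285 - 225 = 44060$)
$L{\left(y,N \right)} = 152$ ($L{\left(y,N \right)} = \left(- 8 y + 8 y\right) + 152 = 0 + 152 = 152$)
$R = -152$ ($R = \left(-1\right) 152 = -152$)
$R + I = -152 + 44060 = 43908$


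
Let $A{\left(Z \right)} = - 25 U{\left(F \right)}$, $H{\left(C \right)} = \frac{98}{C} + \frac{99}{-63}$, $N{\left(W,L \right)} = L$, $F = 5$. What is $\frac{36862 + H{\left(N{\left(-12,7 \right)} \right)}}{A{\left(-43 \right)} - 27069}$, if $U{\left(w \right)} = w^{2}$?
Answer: $- \frac{258121}{193858} \approx -1.3315$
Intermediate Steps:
$H{\left(C \right)} = - \frac{11}{7} + \frac{98}{C}$ ($H{\left(C \right)} = \frac{98}{C} + 99 \left(- \frac{1}{63}\right) = \frac{98}{C} - \frac{11}{7} = - \frac{11}{7} + \frac{98}{C}$)
$A{\left(Z \right)} = -625$ ($A{\left(Z \right)} = - 25 \cdot 5^{2} = \left(-25\right) 25 = -625$)
$\frac{36862 + H{\left(N{\left(-12,7 \right)} \right)}}{A{\left(-43 \right)} - 27069} = \frac{36862 - \left(\frac{11}{7} - \frac{98}{7}\right)}{-625 - 27069} = \frac{36862 + \left(- \frac{11}{7} + 98 \cdot \frac{1}{7}\right)}{-27694} = \left(36862 + \left(- \frac{11}{7} + 14\right)\right) \left(- \frac{1}{27694}\right) = \left(36862 + \frac{87}{7}\right) \left(- \frac{1}{27694}\right) = \frac{258121}{7} \left(- \frac{1}{27694}\right) = - \frac{258121}{193858}$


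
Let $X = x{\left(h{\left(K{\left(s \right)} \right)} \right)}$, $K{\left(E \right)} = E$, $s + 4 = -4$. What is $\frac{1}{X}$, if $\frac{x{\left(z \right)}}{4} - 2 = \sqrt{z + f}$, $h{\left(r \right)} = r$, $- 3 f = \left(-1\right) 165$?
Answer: $- \frac{1}{86} + \frac{\sqrt{47}}{172} \approx 0.028231$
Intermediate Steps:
$s = -8$ ($s = -4 - 4 = -8$)
$f = 55$ ($f = - \frac{\left(-1\right) 165}{3} = \left(- \frac{1}{3}\right) \left(-165\right) = 55$)
$x{\left(z \right)} = 8 + 4 \sqrt{55 + z}$ ($x{\left(z \right)} = 8 + 4 \sqrt{z + 55} = 8 + 4 \sqrt{55 + z}$)
$X = 8 + 4 \sqrt{47}$ ($X = 8 + 4 \sqrt{55 - 8} = 8 + 4 \sqrt{47} \approx 35.423$)
$\frac{1}{X} = \frac{1}{8 + 4 \sqrt{47}}$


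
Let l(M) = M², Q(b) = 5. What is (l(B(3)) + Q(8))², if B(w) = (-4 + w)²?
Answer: 36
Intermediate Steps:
(l(B(3)) + Q(8))² = (((-4 + 3)²)² + 5)² = (((-1)²)² + 5)² = (1² + 5)² = (1 + 5)² = 6² = 36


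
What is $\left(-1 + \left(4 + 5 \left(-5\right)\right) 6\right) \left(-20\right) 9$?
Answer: $22860$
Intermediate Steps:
$\left(-1 + \left(4 + 5 \left(-5\right)\right) 6\right) \left(-20\right) 9 = \left(-1 + \left(4 - 25\right) 6\right) \left(-20\right) 9 = \left(-1 - 126\right) \left(-20\right) 9 = \left(-127\right) \left(-20\right) 9 = 2540 \cdot 9 = 22860$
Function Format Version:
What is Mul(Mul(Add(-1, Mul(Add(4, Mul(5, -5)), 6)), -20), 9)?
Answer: 22860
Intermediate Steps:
Mul(Mul(Add(-1, Mul(Add(4, Mul(5, -5)), 6)), -20), 9) = Mul(Mul(Add(-1, Mul(Add(4, -25), 6)), -20), 9) = Mul(Mul(Add(-1, Mul(-21, 6)), -20), 9) = Mul(Mul(Add(-1, -126), -20), 9) = Mul(Mul(-127, -20), 9) = Mul(2540, 9) = 22860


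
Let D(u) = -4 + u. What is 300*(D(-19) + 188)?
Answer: 49500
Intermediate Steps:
300*(D(-19) + 188) = 300*((-4 - 19) + 188) = 300*(-23 + 188) = 300*165 = 49500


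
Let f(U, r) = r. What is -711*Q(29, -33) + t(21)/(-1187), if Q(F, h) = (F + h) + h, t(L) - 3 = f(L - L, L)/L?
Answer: 31226405/1187 ≈ 26307.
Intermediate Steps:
t(L) = 4 (t(L) = 3 + L/L = 3 + 1 = 4)
Q(F, h) = F + 2*h
-711*Q(29, -33) + t(21)/(-1187) = -711*(29 + 2*(-33)) + 4/(-1187) = -711*(29 - 66) + 4*(-1/1187) = -711*(-37) - 4/1187 = 26307 - 4/1187 = 31226405/1187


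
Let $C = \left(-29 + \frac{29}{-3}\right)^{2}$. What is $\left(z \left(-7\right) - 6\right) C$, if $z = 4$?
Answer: $- \frac{457504}{9} \approx -50834.0$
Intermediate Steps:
$C = \frac{13456}{9}$ ($C = \left(-29 + 29 \left(- \frac{1}{3}\right)\right)^{2} = \left(-29 - \frac{29}{3}\right)^{2} = \left(- \frac{116}{3}\right)^{2} = \frac{13456}{9} \approx 1495.1$)
$\left(z \left(-7\right) - 6\right) C = \left(4 \left(-7\right) - 6\right) \frac{13456}{9} = \left(-28 - 6\right) \frac{13456}{9} = \left(-34\right) \frac{13456}{9} = - \frac{457504}{9}$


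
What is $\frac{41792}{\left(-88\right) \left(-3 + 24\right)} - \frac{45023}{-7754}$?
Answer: $- \frac{30106583}{1791174} \approx -16.808$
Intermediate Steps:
$\frac{41792}{\left(-88\right) \left(-3 + 24\right)} - \frac{45023}{-7754} = \frac{41792}{\left(-88\right) 21} - - \frac{45023}{7754} = \frac{41792}{-1848} + \frac{45023}{7754} = 41792 \left(- \frac{1}{1848}\right) + \frac{45023}{7754} = - \frac{5224}{231} + \frac{45023}{7754} = - \frac{30106583}{1791174}$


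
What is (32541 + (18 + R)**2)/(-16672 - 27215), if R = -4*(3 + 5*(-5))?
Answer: -43777/43887 ≈ -0.99749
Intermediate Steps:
R = 88 (R = -4*(3 - 25) = -4*(-22) = 88)
(32541 + (18 + R)**2)/(-16672 - 27215) = (32541 + (18 + 88)**2)/(-16672 - 27215) = (32541 + 106**2)/(-43887) = (32541 + 11236)*(-1/43887) = 43777*(-1/43887) = -43777/43887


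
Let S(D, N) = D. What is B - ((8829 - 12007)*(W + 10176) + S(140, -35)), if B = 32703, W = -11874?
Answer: -5363681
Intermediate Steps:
B - ((8829 - 12007)*(W + 10176) + S(140, -35)) = 32703 - ((8829 - 12007)*(-11874 + 10176) + 140) = 32703 - (-3178*(-1698) + 140) = 32703 - (5396244 + 140) = 32703 - 1*5396384 = 32703 - 5396384 = -5363681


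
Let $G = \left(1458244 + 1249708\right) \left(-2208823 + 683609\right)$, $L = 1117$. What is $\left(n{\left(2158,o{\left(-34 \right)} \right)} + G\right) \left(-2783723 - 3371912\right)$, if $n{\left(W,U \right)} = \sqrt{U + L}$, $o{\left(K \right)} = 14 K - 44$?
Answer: $25424042468137437280 - 6155635 \sqrt{597} \approx 2.5424 \cdot 10^{19}$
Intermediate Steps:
$o{\left(K \right)} = -44 + 14 K$
$n{\left(W,U \right)} = \sqrt{1117 + U}$ ($n{\left(W,U \right)} = \sqrt{U + 1117} = \sqrt{1117 + U}$)
$G = -4130206301728$ ($G = 2707952 \left(-1525214\right) = -4130206301728$)
$\left(n{\left(2158,o{\left(-34 \right)} \right)} + G\right) \left(-2783723 - 3371912\right) = \left(\sqrt{1117 + \left(-44 + 14 \left(-34\right)\right)} - 4130206301728\right) \left(-2783723 - 3371912\right) = \left(\sqrt{1117 - 520} - 4130206301728\right) \left(-6155635\right) = \left(\sqrt{597} - 4130206301728\right) \left(-6155635\right) = \left(-4130206301728 + \sqrt{597}\right) \left(-6155635\right) = 25424042468137437280 - 6155635 \sqrt{597}$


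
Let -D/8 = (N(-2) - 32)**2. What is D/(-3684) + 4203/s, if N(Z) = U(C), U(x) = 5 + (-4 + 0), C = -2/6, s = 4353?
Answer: 4079143/1336371 ≈ 3.0524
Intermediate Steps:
C = -1/3 (C = -2*1/6 = -1/3 ≈ -0.33333)
U(x) = 1 (U(x) = 5 - 4 = 1)
N(Z) = 1
D = -7688 (D = -8*(1 - 32)**2 = -8*(-31)**2 = -8*961 = -7688)
D/(-3684) + 4203/s = -7688/(-3684) + 4203/4353 = -7688*(-1/3684) + 4203*(1/4353) = 1922/921 + 1401/1451 = 4079143/1336371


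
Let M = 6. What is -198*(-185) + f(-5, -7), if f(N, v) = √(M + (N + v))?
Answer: 36630 + I*√6 ≈ 36630.0 + 2.4495*I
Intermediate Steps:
f(N, v) = √(6 + N + v) (f(N, v) = √(6 + (N + v)) = √(6 + N + v))
-198*(-185) + f(-5, -7) = -198*(-185) + √(6 - 5 - 7) = 36630 + √(-6) = 36630 + I*√6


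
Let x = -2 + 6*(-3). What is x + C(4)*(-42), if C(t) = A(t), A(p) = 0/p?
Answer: -20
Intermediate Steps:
A(p) = 0
x = -20 (x = -2 - 18 = -20)
C(t) = 0
x + C(4)*(-42) = -20 + 0*(-42) = -20 + 0 = -20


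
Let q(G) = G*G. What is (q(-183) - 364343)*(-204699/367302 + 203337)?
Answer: -242256106157275/3601 ≈ -6.7275e+10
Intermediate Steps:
q(G) = G²
(q(-183) - 364343)*(-204699/367302 + 203337) = ((-183)² - 364343)*(-204699/367302 + 203337) = (33489 - 364343)*(-204699*1/367302 + 203337) = -330854*(-68233/122434 + 203337) = -330854*24895294025/122434 = -242256106157275/3601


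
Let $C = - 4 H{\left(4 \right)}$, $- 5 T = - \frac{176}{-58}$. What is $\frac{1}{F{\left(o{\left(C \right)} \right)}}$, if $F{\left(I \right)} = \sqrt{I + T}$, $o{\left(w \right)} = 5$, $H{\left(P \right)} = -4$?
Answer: $\frac{\sqrt{1885}}{91} \approx 0.47711$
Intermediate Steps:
$T = - \frac{88}{145}$ ($T = - \frac{\left(-176\right) \frac{1}{-58}}{5} = - \frac{\left(-176\right) \left(- \frac{1}{58}\right)}{5} = \left(- \frac{1}{5}\right) \frac{88}{29} = - \frac{88}{145} \approx -0.6069$)
$C = 16$ ($C = \left(-4\right) \left(-4\right) = 16$)
$F{\left(I \right)} = \sqrt{- \frac{88}{145} + I}$ ($F{\left(I \right)} = \sqrt{I - \frac{88}{145}} = \sqrt{- \frac{88}{145} + I}$)
$\frac{1}{F{\left(o{\left(C \right)} \right)}} = \frac{1}{\frac{1}{145} \sqrt{-12760 + 21025 \cdot 5}} = \frac{1}{\frac{1}{145} \sqrt{-12760 + 105125}} = \frac{1}{\frac{1}{145} \sqrt{92365}} = \frac{1}{\frac{1}{145} \cdot 7 \sqrt{1885}} = \frac{1}{\frac{7}{145} \sqrt{1885}} = \frac{\sqrt{1885}}{91}$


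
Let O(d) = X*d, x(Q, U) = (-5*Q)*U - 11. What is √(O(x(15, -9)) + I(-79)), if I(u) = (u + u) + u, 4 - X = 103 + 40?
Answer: I*√92533 ≈ 304.19*I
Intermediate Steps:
X = -139 (X = 4 - (103 + 40) = 4 - 1*143 = 4 - 143 = -139)
x(Q, U) = -11 - 5*Q*U (x(Q, U) = -5*Q*U - 11 = -11 - 5*Q*U)
O(d) = -139*d
I(u) = 3*u (I(u) = 2*u + u = 3*u)
√(O(x(15, -9)) + I(-79)) = √(-139*(-11 - 5*15*(-9)) + 3*(-79)) = √(-139*(-11 + 675) - 237) = √(-139*664 - 237) = √(-92296 - 237) = √(-92533) = I*√92533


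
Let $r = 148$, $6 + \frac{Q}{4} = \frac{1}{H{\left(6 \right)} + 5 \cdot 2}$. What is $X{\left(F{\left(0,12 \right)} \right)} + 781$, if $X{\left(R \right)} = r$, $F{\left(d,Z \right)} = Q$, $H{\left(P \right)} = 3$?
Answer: $929$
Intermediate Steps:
$Q = - \frac{308}{13}$ ($Q = -24 + \frac{4}{3 + 5 \cdot 2} = -24 + \frac{4}{3 + 10} = -24 + \frac{4}{13} = - \frac{308}{13} \approx -23.692$)
$F{\left(d,Z \right)} = - \frac{308}{13}$
$X{\left(R \right)} = 148$
$X{\left(F{\left(0,12 \right)} \right)} + 781 = 148 + 781 = 929$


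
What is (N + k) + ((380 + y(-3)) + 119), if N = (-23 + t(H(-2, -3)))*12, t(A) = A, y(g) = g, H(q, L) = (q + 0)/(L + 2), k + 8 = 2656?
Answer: 2892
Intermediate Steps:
k = 2648 (k = -8 + 2656 = 2648)
H(q, L) = q/(2 + L)
N = -252 (N = (-23 - 2/(2 - 3))*12 = (-23 - 2/(-1))*12 = (-23 - 2*(-1))*12 = (-23 + 2)*12 = -21*12 = -252)
(N + k) + ((380 + y(-3)) + 119) = (-252 + 2648) + ((380 - 3) + 119) = 2396 + (377 + 119) = 2396 + 496 = 2892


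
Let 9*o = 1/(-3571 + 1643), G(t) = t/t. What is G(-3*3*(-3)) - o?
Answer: 17353/17352 ≈ 1.0001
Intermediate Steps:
G(t) = 1
o = -1/17352 (o = 1/(9*(-3571 + 1643)) = (⅑)/(-1928) = (⅑)*(-1/1928) = -1/17352 ≈ -5.7630e-5)
G(-3*3*(-3)) - o = 1 - 1*(-1/17352) = 1 + 1/17352 = 17353/17352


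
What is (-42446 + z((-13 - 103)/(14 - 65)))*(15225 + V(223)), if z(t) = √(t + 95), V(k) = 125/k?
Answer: -144116903800/223 + 37348300*√2091/11373 ≈ -6.4611e+8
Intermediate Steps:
z(t) = √(95 + t)
(-42446 + z((-13 - 103)/(14 - 65)))*(15225 + V(223)) = (-42446 + √(95 + (-13 - 103)/(14 - 65)))*(15225 + 125/223) = (-42446 + √(95 - 116/(-51)))*(15225 + 125*(1/223)) = (-42446 + √(95 - 116*(-1/51)))*(15225 + 125/223) = (-42446 + √(95 + 116/51))*(3395300/223) = (-42446 + √(4961/51))*(3395300/223) = (-42446 + 11*√2091/51)*(3395300/223) = -144116903800/223 + 37348300*√2091/11373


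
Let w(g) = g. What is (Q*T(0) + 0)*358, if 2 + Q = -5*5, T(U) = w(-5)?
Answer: 48330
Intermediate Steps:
T(U) = -5
Q = -27 (Q = -2 - 5*5 = -2 - 25 = -27)
(Q*T(0) + 0)*358 = (-27*(-5) + 0)*358 = (135 + 0)*358 = 135*358 = 48330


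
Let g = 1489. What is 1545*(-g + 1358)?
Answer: -202395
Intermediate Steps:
1545*(-g + 1358) = 1545*(-1*1489 + 1358) = 1545*(-1489 + 1358) = 1545*(-131) = -202395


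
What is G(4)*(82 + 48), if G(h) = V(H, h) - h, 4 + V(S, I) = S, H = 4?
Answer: -520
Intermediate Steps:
V(S, I) = -4 + S
G(h) = -h (G(h) = (-4 + 4) - h = 0 - h = -h)
G(4)*(82 + 48) = (-1*4)*(82 + 48) = -4*130 = -520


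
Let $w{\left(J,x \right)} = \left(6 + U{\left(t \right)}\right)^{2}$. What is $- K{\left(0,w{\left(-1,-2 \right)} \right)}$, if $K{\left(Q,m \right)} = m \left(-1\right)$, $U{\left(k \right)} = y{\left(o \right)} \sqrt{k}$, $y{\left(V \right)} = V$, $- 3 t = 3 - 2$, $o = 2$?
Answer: $\frac{104}{3} + 8 i \sqrt{3} \approx 34.667 + 13.856 i$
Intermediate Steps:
$t = - \frac{1}{3}$ ($t = - \frac{3 - 2}{3} = \left(- \frac{1}{3}\right) 1 = - \frac{1}{3} \approx -0.33333$)
$U{\left(k \right)} = 2 \sqrt{k}$
$w{\left(J,x \right)} = \left(6 + \frac{2 i \sqrt{3}}{3}\right)^{2}$ ($w{\left(J,x \right)} = \left(6 + 2 \sqrt{- \frac{1}{3}}\right)^{2} = \left(6 + 2 \frac{i \sqrt{3}}{3}\right)^{2} = \left(6 + \frac{2 i \sqrt{3}}{3}\right)^{2}$)
$K{\left(Q,m \right)} = - m$
$- K{\left(0,w{\left(-1,-2 \right)} \right)} = - \left(-1\right) \left(\frac{104}{3} + 8 i \sqrt{3}\right) = - (- \frac{104}{3} - 8 i \sqrt{3}) = \frac{104}{3} + 8 i \sqrt{3}$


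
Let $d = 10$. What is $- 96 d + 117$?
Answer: $-843$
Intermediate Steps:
$- 96 d + 117 = \left(-96\right) 10 + 117 = -960 + 117 = -843$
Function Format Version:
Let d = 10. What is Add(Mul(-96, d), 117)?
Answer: -843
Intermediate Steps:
Add(Mul(-96, d), 117) = Add(Mul(-96, 10), 117) = Add(-960, 117) = -843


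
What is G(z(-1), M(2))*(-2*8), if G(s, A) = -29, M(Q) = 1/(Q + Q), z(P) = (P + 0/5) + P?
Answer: 464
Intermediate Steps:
z(P) = 2*P (z(P) = (P + 0*(⅕)) + P = (P + 0) + P = P + P = 2*P)
M(Q) = 1/(2*Q)
G(z(-1), M(2))*(-2*8) = -(-58)*8 = -29*(-16) = 464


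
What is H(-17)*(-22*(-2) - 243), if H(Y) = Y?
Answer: 3383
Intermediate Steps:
H(-17)*(-22*(-2) - 243) = -17*(-22*(-2) - 243) = -17*(44 - 243) = -17*(-199) = 3383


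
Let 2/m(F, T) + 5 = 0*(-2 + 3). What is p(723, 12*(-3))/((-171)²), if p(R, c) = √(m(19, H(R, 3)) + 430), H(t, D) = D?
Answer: 2*√2685/146205 ≈ 0.00070883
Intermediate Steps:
m(F, T) = -⅖ (m(F, T) = 2/(-5 + 0*(-2 + 3)) = 2/(-5 + 0*1) = 2/(-5 + 0) = 2/(-5) = 2*(-⅕) = -⅖)
p(R, c) = 2*√2685/5 (p(R, c) = √(-⅖ + 430) = √(2148/5) = 2*√2685/5)
p(723, 12*(-3))/((-171)²) = (2*√2685/5)/((-171)²) = (2*√2685/5)/29241 = (2*√2685/5)*(1/29241) = 2*√2685/146205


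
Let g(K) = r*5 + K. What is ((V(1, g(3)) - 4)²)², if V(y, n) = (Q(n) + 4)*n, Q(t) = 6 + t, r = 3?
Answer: 62500000000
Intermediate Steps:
g(K) = 15 + K (g(K) = 3*5 + K = 15 + K)
V(y, n) = n*(10 + n) (V(y, n) = ((6 + n) + 4)*n = (10 + n)*n = n*(10 + n))
((V(1, g(3)) - 4)²)² = (((15 + 3)*(10 + (15 + 3)) - 4)²)² = ((18*(10 + 18) - 4)²)² = ((18*28 - 4)²)² = ((504 - 4)²)² = (500²)² = 250000² = 62500000000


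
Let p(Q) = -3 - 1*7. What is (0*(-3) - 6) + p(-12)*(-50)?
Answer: 494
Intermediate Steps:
p(Q) = -10 (p(Q) = -3 - 7 = -10)
(0*(-3) - 6) + p(-12)*(-50) = (0*(-3) - 6) - 10*(-50) = (0 - 6) + 500 = -6 + 500 = 494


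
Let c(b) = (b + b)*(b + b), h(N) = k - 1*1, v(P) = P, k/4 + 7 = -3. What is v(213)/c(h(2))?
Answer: 213/6724 ≈ 0.031678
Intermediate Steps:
k = -40 (k = -28 + 4*(-3) = -28 - 12 = -40)
h(N) = -41 (h(N) = -40 - 1*1 = -40 - 1 = -41)
c(b) = 4*b**2 (c(b) = (2*b)*(2*b) = 4*b**2)
v(213)/c(h(2)) = 213/((4*(-41)**2)) = 213/((4*1681)) = 213/6724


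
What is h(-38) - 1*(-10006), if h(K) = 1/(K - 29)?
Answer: 670401/67 ≈ 10006.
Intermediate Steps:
h(K) = 1/(-29 + K)
h(-38) - 1*(-10006) = 1/(-29 - 38) - 1*(-10006) = 1/(-67) + 10006 = -1/67 + 10006 = 670401/67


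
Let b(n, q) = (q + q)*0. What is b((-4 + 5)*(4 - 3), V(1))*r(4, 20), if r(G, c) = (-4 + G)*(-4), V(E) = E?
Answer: 0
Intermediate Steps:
b(n, q) = 0 (b(n, q) = (2*q)*0 = 0)
r(G, c) = 16 - 4*G
b((-4 + 5)*(4 - 3), V(1))*r(4, 20) = 0*(16 - 4*4) = 0*(16 - 16) = 0*0 = 0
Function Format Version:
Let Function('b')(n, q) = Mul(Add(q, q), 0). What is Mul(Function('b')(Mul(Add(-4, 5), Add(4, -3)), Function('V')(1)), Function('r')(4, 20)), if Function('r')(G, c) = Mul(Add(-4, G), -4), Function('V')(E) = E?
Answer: 0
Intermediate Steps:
Function('b')(n, q) = 0 (Function('b')(n, q) = Mul(Mul(2, q), 0) = 0)
Function('r')(G, c) = Add(16, Mul(-4, G))
Mul(Function('b')(Mul(Add(-4, 5), Add(4, -3)), Function('V')(1)), Function('r')(4, 20)) = Mul(0, Add(16, Mul(-4, 4))) = Mul(0, Add(16, -16)) = Mul(0, 0) = 0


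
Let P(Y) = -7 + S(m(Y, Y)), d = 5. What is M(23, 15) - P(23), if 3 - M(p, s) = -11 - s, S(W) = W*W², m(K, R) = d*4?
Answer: -7964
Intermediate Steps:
m(K, R) = 20 (m(K, R) = 5*4 = 20)
S(W) = W³
M(p, s) = 14 + s (M(p, s) = 3 - (-11 - s) = 3 + (11 + s) = 14 + s)
P(Y) = 7993 (P(Y) = -7 + 20³ = -7 + 8000 = 7993)
M(23, 15) - P(23) = (14 + 15) - 1*7993 = 29 - 7993 = -7964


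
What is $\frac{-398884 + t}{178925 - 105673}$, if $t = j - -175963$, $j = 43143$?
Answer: $- \frac{89889}{36626} \approx -2.4542$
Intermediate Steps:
$t = 219106$ ($t = 43143 - -175963 = 43143 + 175963 = 219106$)
$\frac{-398884 + t}{178925 - 105673} = \frac{-398884 + 219106}{178925 - 105673} = - \frac{179778}{73252} = \left(-179778\right) \frac{1}{73252} = - \frac{89889}{36626}$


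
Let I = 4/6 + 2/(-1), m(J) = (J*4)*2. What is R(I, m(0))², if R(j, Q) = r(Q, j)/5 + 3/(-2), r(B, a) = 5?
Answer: ¼ ≈ 0.25000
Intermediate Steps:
m(J) = 8*J (m(J) = (4*J)*2 = 8*J)
I = -4/3 (I = 4*(⅙) + 2*(-1) = ⅔ - 2 = -4/3 ≈ -1.3333)
R(j, Q) = -½ (R(j, Q) = 5/5 + 3/(-2) = 5*(⅕) + 3*(-½) = 1 - 3/2 = -½)
R(I, m(0))² = (-½)² = ¼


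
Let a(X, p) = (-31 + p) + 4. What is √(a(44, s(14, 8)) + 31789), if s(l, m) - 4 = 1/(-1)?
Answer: √31765 ≈ 178.23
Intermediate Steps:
s(l, m) = 3 (s(l, m) = 4 + 1/(-1) = 4 - 1 = 3)
a(X, p) = -27 + p
√(a(44, s(14, 8)) + 31789) = √((-27 + 3) + 31789) = √(-24 + 31789) = √31765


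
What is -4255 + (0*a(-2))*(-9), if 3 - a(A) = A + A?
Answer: -4255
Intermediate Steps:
a(A) = 3 - 2*A (a(A) = 3 - (A + A) = 3 - 2*A)
-4255 + (0*a(-2))*(-9) = -4255 + (0*(3 - 2*(-2)))*(-9) = -4255 + (0*(3 + 4))*(-9) = -4255 + (0*7)*(-9) = -4255 + 0*(-9) = -4255 + 0 = -4255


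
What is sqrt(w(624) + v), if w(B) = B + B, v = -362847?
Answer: I*sqrt(361599) ≈ 601.33*I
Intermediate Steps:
w(B) = 2*B
sqrt(w(624) + v) = sqrt(2*624 - 362847) = sqrt(1248 - 362847) = sqrt(-361599) = I*sqrt(361599)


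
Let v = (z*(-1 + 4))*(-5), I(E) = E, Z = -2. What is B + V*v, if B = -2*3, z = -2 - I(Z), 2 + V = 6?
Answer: -6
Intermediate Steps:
V = 4 (V = -2 + 6 = 4)
z = 0 (z = -2 - 1*(-2) = -2 + 2 = 0)
v = 0 (v = (0*(-1 + 4))*(-5) = (0*3)*(-5) = 0*(-5) = 0)
B = -6
B + V*v = -6 + 4*0 = -6 + 0 = -6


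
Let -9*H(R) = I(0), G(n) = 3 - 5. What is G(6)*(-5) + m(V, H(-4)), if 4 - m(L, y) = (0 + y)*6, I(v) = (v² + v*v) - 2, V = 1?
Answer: 38/3 ≈ 12.667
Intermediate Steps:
I(v) = -2 + 2*v² (I(v) = (v² + v²) - 2 = 2*v² - 2 = -2 + 2*v²)
G(n) = -2
H(R) = 2/9 (H(R) = -(-2 + 2*0²)/9 = -(-2 + 2*0)/9 = -(-2 + 0)/9 = -⅑*(-2) = 2/9)
m(L, y) = 4 - 6*y (m(L, y) = 4 - (0 + y)*6 = 4 - y*6 = 4 - 6*y)
G(6)*(-5) + m(V, H(-4)) = -2*(-5) + (4 - 6*2/9) = 10 + (4 - 4/3) = 10 + 8/3 = 38/3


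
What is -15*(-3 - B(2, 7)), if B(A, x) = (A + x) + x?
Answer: 285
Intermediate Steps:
B(A, x) = A + 2*x
-15*(-3 - B(2, 7)) = -15*(-3 - (2 + 2*7)) = -15*(-3 - (2 + 14)) = -15*(-3 - 1*16) = -15*(-3 - 16) = -15*(-19) = 285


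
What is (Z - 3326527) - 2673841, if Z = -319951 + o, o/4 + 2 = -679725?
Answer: -9039227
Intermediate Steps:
o = -2718908 (o = -8 + 4*(-679725) = -8 - 2718900 = -2718908)
Z = -3038859 (Z = -319951 - 2718908 = -3038859)
(Z - 3326527) - 2673841 = (-3038859 - 3326527) - 2673841 = -6365386 - 2673841 = -9039227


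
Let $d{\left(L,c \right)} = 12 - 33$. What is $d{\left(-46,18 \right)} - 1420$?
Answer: $-1441$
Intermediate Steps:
$d{\left(L,c \right)} = -21$ ($d{\left(L,c \right)} = 12 - 33 = -21$)
$d{\left(-46,18 \right)} - 1420 = -21 - 1420 = -1441$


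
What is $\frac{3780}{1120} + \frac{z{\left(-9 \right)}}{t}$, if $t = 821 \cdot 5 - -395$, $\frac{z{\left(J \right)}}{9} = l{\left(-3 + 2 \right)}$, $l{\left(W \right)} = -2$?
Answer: $\frac{3371}{1000} \approx 3.371$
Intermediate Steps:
$z{\left(J \right)} = -18$ ($z{\left(J \right)} = 9 \left(-2\right) = -18$)
$t = 4500$ ($t = 4105 + 395 = 4500$)
$\frac{3780}{1120} + \frac{z{\left(-9 \right)}}{t} = \frac{3780}{1120} - \frac{18}{4500} = 3780 \cdot \frac{1}{1120} - \frac{1}{250} = \frac{27}{8} - \frac{1}{250} = \frac{3371}{1000}$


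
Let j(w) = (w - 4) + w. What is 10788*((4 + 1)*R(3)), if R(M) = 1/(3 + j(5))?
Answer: 17980/3 ≈ 5993.3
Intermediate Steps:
j(w) = -4 + 2*w (j(w) = (-4 + w) + w = -4 + 2*w)
R(M) = ⅑ (R(M) = 1/(3 + (-4 + 2*5)) = 1/(3 + (-4 + 10)) = 1/(3 + 6) = 1/9 = ⅑)
10788*((4 + 1)*R(3)) = 10788*((4 + 1)*(⅑)) = 10788*(5*(⅑)) = 10788*(5/9) = 17980/3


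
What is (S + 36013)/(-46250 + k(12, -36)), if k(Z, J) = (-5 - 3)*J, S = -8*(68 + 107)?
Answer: -34613/45962 ≈ -0.75308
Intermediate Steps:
S = -1400 (S = -8*175 = -1400)
k(Z, J) = -8*J
(S + 36013)/(-46250 + k(12, -36)) = (-1400 + 36013)/(-46250 - 8*(-36)) = 34613/(-46250 + 288) = 34613/(-45962) = 34613*(-1/45962) = -34613/45962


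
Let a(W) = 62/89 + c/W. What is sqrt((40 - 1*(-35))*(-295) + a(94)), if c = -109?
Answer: 3*I*sqrt(172062242002)/8366 ≈ 148.75*I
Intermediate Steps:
a(W) = 62/89 - 109/W
sqrt((40 - 1*(-35))*(-295) + a(94)) = sqrt((40 - 1*(-35))*(-295) + (62/89 - 109/94)) = sqrt((40 + 35)*(-295) + (62/89 - 109*1/94)) = sqrt(75*(-295) + (62/89 - 109/94)) = sqrt(-22125 - 3873/8366) = sqrt(-185101623/8366) = 3*I*sqrt(172062242002)/8366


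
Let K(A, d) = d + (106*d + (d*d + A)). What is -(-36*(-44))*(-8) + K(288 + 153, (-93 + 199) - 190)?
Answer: 11181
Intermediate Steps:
K(A, d) = A + d² + 107*d (K(A, d) = d + (106*d + (d² + A)) = d + (106*d + (A + d²)) = d + (A + d² + 106*d) = A + d² + 107*d)
-(-36*(-44))*(-8) + K(288 + 153, (-93 + 199) - 190) = -(-36*(-44))*(-8) + ((288 + 153) + ((-93 + 199) - 190)² + 107*((-93 + 199) - 190)) = -1584*(-8) + (441 + (106 - 190)² + 107*(106 - 190)) = -1*(-12672) + (441 + (-84)² + 107*(-84)) = 12672 + (441 + 7056 - 8988) = 12672 - 1491 = 11181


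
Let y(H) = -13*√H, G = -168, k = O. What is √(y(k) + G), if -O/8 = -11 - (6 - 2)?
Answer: √(-168 - 26*√30) ≈ 17.618*I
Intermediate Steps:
O = 120 (O = -8*(-11 - (6 - 2)) = -8*(-11 - 1*4) = -8*(-11 - 4) = -8*(-15) = 120)
k = 120
√(y(k) + G) = √(-26*√30 - 168) = √(-168 - 26*√30)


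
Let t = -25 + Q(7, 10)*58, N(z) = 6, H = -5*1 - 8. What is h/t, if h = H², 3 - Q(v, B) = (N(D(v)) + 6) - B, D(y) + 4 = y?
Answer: 169/33 ≈ 5.1212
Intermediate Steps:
D(y) = -4 + y
H = -13 (H = -5 - 8 = -13)
Q(v, B) = -9 + B (Q(v, B) = 3 - ((6 + 6) - B) = 3 - (12 - B) = 3 + (-12 + B) = -9 + B)
h = 169 (h = (-13)² = 169)
t = 33 (t = -25 + (-9 + 10)*58 = -25 + 1*58 = -25 + 58 = 33)
h/t = 169/33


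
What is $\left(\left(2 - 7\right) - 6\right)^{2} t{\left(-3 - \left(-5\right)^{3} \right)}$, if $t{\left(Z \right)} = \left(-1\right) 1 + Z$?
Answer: $14641$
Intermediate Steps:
$t{\left(Z \right)} = -1 + Z$
$\left(\left(2 - 7\right) - 6\right)^{2} t{\left(-3 - \left(-5\right)^{3} \right)} = \left(\left(2 - 7\right) - 6\right)^{2} \left(-1 - -122\right) = \left(-5 - 6\right)^{2} \left(-1 + \left(-3 + 125\right)\right) = \left(-11\right)^{2} \left(-1 + 122\right) = 121 \cdot 121 = 14641$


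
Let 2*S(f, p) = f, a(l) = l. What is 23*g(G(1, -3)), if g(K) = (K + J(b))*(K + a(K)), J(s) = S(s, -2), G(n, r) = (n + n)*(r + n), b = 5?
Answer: 276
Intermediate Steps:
S(f, p) = f/2
G(n, r) = 2*n*(n + r) (G(n, r) = (2*n)*(n + r) = 2*n*(n + r))
J(s) = s/2
g(K) = 2*K*(5/2 + K) (g(K) = (K + (1/2)*5)*(K + K) = (K + 5/2)*(2*K) = (5/2 + K)*(2*K) = 2*K*(5/2 + K))
23*g(G(1, -3)) = 23*((2*1*(1 - 3))*(5 + 2*(2*1*(1 - 3)))) = 23*((2*1*(-2))*(5 + 2*(2*1*(-2)))) = 23*(-4*(5 + 2*(-4))) = 23*(-4*(5 - 8)) = 23*(-4*(-3)) = 23*12 = 276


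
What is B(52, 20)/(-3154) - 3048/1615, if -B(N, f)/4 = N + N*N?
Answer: 11344/7055 ≈ 1.6079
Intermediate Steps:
B(N, f) = -4*N - 4*N**2 (B(N, f) = -4*(N + N*N) = -4*(N + N**2) = -4*N - 4*N**2)
B(52, 20)/(-3154) - 3048/1615 = -4*52*(1 + 52)/(-3154) - 3048/1615 = -4*52*53*(-1/3154) - 3048*1/1615 = -11024*(-1/3154) - 3048/1615 = 5512/1577 - 3048/1615 = 11344/7055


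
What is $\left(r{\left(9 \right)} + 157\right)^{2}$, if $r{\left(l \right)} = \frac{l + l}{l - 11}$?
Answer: $21904$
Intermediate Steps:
$r{\left(l \right)} = \frac{2 l}{-11 + l}$
$\left(r{\left(9 \right)} + 157\right)^{2} = \left(2 \cdot 9 \frac{1}{-11 + 9} + 157\right)^{2} = \left(2 \cdot 9 \frac{1}{-2} + 157\right)^{2} = \left(2 \cdot 9 \left(- \frac{1}{2}\right) + 157\right)^{2} = \left(-9 + 157\right)^{2} = 148^{2} = 21904$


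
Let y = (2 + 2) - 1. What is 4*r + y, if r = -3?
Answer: -9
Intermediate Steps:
y = 3 (y = 4 - 1 = 3)
4*r + y = 4*(-3) + 3 = -12 + 3 = -9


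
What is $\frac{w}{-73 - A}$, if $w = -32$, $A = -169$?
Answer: $- \frac{1}{3} \approx -0.33333$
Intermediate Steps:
$\frac{w}{-73 - A} = - \frac{32}{-73 - -169} = - \frac{32}{-73 + 169} = - \frac{32}{96} = \left(-32\right) \frac{1}{96} = - \frac{1}{3}$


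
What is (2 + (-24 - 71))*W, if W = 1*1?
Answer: -93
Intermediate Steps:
W = 1
(2 + (-24 - 71))*W = (2 + (-24 - 71))*1 = (2 - 95)*1 = -93*1 = -93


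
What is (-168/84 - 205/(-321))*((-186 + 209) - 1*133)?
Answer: 48070/321 ≈ 149.75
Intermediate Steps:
(-168/84 - 205/(-321))*((-186 + 209) - 1*133) = (-168*1/84 - 205*(-1/321))*(23 - 133) = (-2 + 205/321)*(-110) = -437/321*(-110) = 48070/321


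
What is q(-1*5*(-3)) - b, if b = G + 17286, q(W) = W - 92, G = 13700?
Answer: -31063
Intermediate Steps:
q(W) = -92 + W
b = 30986 (b = 13700 + 17286 = 30986)
q(-1*5*(-3)) - b = (-92 - 1*5*(-3)) - 1*30986 = (-92 - 5*(-3)) - 30986 = (-92 + 15) - 30986 = -77 - 30986 = -31063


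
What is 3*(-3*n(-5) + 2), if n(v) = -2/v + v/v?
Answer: -33/5 ≈ -6.6000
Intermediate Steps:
n(v) = 1 - 2/v (n(v) = -2/v + 1 = 1 - 2/v)
3*(-3*n(-5) + 2) = 3*(-3*(-2 - 5)/(-5) + 2) = 3*(-(-3)*(-7)/5 + 2) = 3*(-3*7/5 + 2) = 3*(-21/5 + 2) = 3*(-11/5) = -33/5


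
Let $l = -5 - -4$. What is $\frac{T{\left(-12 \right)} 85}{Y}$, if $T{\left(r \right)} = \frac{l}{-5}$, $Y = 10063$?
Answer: $\frac{17}{10063} \approx 0.0016894$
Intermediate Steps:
$l = -1$ ($l = -5 + 4 = -1$)
$T{\left(r \right)} = \frac{1}{5}$ ($T{\left(r \right)} = - \frac{1}{-5} = \left(-1\right) \left(- \frac{1}{5}\right) = \frac{1}{5}$)
$\frac{T{\left(-12 \right)} 85}{Y} = \frac{\frac{1}{5} \cdot 85}{10063} = 17 \cdot \frac{1}{10063} = \frac{17}{10063}$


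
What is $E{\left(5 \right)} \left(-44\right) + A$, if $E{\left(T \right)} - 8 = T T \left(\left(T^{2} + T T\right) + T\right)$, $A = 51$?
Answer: $-60801$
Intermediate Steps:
$E{\left(T \right)} = 8 + T^{2} \left(T + 2 T^{2}\right)$ ($E{\left(T \right)} = 8 + T T \left(\left(T^{2} + T T\right) + T\right) = 8 + T^{2} \left(\left(T^{2} + T^{2}\right) + T\right) = 8 + T^{2} \left(2 T^{2} + T\right) = 8 + T^{2} \left(T + 2 T^{2}\right)$)
$E{\left(5 \right)} \left(-44\right) + A = \left(8 + 5^{3} + 2 \cdot 5^{4}\right) \left(-44\right) + 51 = \left(8 + 125 + 2 \cdot 625\right) \left(-44\right) + 51 = \left(8 + 125 + 1250\right) \left(-44\right) + 51 = 1383 \left(-44\right) + 51 = -60852 + 51 = -60801$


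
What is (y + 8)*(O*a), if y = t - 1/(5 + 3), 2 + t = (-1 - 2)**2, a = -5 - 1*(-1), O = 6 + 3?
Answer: -1071/2 ≈ -535.50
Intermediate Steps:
O = 9
a = -4 (a = -5 + 1 = -4)
t = 7 (t = -2 + (-1 - 2)**2 = -2 + (-3)**2 = -2 + 9 = 7)
y = 55/8 (y = 7 - 1/(5 + 3) = 7 - 1/8 = 55/8 ≈ 6.8750)
(y + 8)*(O*a) = (55/8 + 8)*(9*(-4)) = (119/8)*(-36) = -1071/2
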